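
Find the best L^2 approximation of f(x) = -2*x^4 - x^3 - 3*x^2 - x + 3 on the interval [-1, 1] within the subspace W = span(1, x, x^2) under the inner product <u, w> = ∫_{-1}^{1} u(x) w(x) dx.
g(x) = -33*x^2/7 - 8*x/5 + 111/35

The best approximation g ∈ W is the orthogonal projection of f onto W. Writing g = a_0 + a_1 x + a_2 x^2, the coefficients solve the normal equations G · a = b where
  G_{ij} = <φ_i, φ_j> and b_i = <f, φ_i>, with φ_0 = 1, φ_1 = x, φ_2 = x^2.
G =
  [2, 0, 2/3]
  [0, 2/3, 0]
  [2/3, 0, 2/5],
b = (16/5, -16/15, 8/35).
Solving gives a_0 = 111/35, a_1 = -8/5, a_2 = -33/7, so
  g(x) = -33*x^2/7 - 8*x/5 + 111/35.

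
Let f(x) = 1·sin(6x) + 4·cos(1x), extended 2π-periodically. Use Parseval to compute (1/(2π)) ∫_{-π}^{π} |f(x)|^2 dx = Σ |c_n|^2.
Σ |c_n|^2 = 17/2

Expand |f|^2 and use orthogonality of {sin(nx), cos(mx)} on [-π, π]:
  ∫_{-π}^{π} sin(nx)^2 dx = π, ∫ cos(mx)^2 dx = π, and cross terms integrate to 0.
So ∫_{-π}^{π} f(x)^2 dx = 1^2 · π + 4^2 · π = (1 + 16)π.
Divide by 2π: (1 + 16)/2 = 17/2.
By Parseval, this equals Σ |c_n|^2.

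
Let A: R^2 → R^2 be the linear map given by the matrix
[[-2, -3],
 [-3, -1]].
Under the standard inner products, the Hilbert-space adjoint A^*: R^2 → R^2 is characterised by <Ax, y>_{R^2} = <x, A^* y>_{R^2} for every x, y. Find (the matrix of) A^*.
A^* = A^T =
[[-2, -3],
 [-3, -1]]

For real matrices with standard dot products, the defining identity <Ax, y> = <x, A^* y> gives (Ax)^T y = x^T (A^*) y, i.e. x^T A^T y = x^T (A^*) y. Since this holds for all x, y, we must have A^* = A^T. Therefore
A^* =
[[-2, -3],
 [-3, -1]].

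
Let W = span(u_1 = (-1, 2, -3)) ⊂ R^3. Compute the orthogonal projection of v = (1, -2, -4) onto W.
proj_W(v) = (-1/2, 1, -3/2)

Set up U = [u_1 | ... | u_1] ∈ R^(3×1). The projector onto W = col(U) is P = U (U^T U)^(-1) U^T.
Compute U^T U =
  [14],
and U^T v = (7).
Solve U^T U · c = U^T v for the coefficients: c = (1/2). The projection is proj_W(v) = U c.
Check: (v - proj_W(v)) · u_1 = 0  (should be 0).
Result: proj_W(v) = (-1/2, 1, -3/2).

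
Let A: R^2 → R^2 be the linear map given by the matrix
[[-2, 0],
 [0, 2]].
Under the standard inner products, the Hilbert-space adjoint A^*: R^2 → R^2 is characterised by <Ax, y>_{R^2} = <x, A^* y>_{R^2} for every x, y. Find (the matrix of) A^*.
A^* = A^T =
[[-2, 0],
 [0, 2]]

For real matrices with standard dot products, the defining identity <Ax, y> = <x, A^* y> gives (Ax)^T y = x^T (A^*) y, i.e. x^T A^T y = x^T (A^*) y. Since this holds for all x, y, we must have A^* = A^T. Therefore
A^* =
[[-2, 0],
 [0, 2]].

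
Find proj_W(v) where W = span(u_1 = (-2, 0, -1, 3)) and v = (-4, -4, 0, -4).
proj_W(v) = (4/7, 0, 2/7, -6/7)

Set up U = [u_1 | ... | u_1] ∈ R^(4×1). The projector onto W = col(U) is P = U (U^T U)^(-1) U^T.
Compute U^T U =
  [14],
and U^T v = (-4).
Solve U^T U · c = U^T v for the coefficients: c = (-2/7). The projection is proj_W(v) = U c.
Check: (v - proj_W(v)) · u_1 = 0  (should be 0).
Result: proj_W(v) = (4/7, 0, 2/7, -6/7).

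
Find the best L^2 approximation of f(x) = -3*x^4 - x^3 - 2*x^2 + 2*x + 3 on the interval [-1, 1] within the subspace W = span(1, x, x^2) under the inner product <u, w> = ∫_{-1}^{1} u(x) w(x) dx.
g(x) = -32*x^2/7 + 7*x/5 + 114/35

The best approximation g ∈ W is the orthogonal projection of f onto W. Writing g = a_0 + a_1 x + a_2 x^2, the coefficients solve the normal equations G · a = b where
  G_{ij} = <φ_i, φ_j> and b_i = <f, φ_i>, with φ_0 = 1, φ_1 = x, φ_2 = x^2.
G =
  [2, 0, 2/3]
  [0, 2/3, 0]
  [2/3, 0, 2/5],
b = (52/15, 14/15, 12/35).
Solving gives a_0 = 114/35, a_1 = 7/5, a_2 = -32/7, so
  g(x) = -32*x^2/7 + 7*x/5 + 114/35.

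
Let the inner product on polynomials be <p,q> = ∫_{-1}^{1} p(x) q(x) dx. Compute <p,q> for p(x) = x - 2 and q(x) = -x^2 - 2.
<p,q> = 28/3

Expand the product: p(x)·q(x) = -x^3 + 2*x^2 - 2*x + 4.
∫_{-1}^{1} of each monomial x^k gives [2/(k+1) if k even, 0 if k odd]. Integrating term-by-term (or equivalently evaluating the antiderivative F(x) = -x^4/4 + 2*x^3/3 - x^2 + 4*x at the endpoints):
  F(1) − F(−1) = 41/12 − (-71/12) = 28/3.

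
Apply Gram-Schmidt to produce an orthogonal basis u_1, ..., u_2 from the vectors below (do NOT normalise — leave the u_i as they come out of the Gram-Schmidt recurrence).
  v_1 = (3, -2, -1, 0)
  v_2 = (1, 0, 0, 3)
Orthogonal basis:
  u_1 = (3, -2, -1, 0)
  u_2 = (5/14, 3/7, 3/14, 3)

Apply the Gram-Schmidt recurrence
  u_1 = v_1
  u_i = v_i − Σ_{j<i} ((v_i · u_j) / (u_j · u_j)) · u_j.

Step by step this gives:
  u_1 = (3, -2, -1, 0)
  u_2 = (5/14, 3/7, 3/14, 3)

Orthogonality check:
  u_2 · u_1 = 0 (should be 0)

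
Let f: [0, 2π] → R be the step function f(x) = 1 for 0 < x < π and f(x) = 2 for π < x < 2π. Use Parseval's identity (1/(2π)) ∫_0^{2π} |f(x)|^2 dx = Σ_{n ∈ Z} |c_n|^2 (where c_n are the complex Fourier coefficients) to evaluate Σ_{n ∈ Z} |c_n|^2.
Σ |c_n|^2 = 5/2

Parseval equates the L^2 energy of f (normalised by 1/(2π)) with the ℓ^2 sum of its Fourier coefficients: (1/(2π)) ∫_0^{2π} |f|^2 = Σ |c_n|^2.
Compute the left side: (1/(2π)) [∫_0^π 1^2 dx + ∫_π^{2π} 2^2 dx] = (1/(2π)) · (1π + 4π) = (1 + 4)/2 = 5/2.
So Σ_{n ∈ Z} |c_n|^2 = 5/2.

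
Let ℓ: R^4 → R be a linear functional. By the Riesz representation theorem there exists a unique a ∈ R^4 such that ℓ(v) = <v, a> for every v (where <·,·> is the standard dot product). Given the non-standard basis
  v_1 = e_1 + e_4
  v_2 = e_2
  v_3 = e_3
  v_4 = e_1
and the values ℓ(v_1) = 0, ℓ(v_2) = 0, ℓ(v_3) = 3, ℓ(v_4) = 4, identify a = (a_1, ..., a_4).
a = (4, 0, 3, -4)

Write a = (a_1, ..., a_4) in the standard basis. For each basis vector v_i, ℓ(v_i) = <v_i, a> is a linear equation in the a_j's. Collect the n equations into a matrix system V a = ℓ, where row i of V is v_i (expressed in the standard basis). Since V is invertible (lower-triangular with 1s on the diagonal, up to permutation), solve by back-substitution:
  V =
[[1, 0, 0, 1],
 [0, 1, 0, 0],
 [0, 0, 1, 0],
 [1, 0, 0, 0]]
  V a = (0, 0, 3, 4)
Solving gives a = (4, 0, 3, -4).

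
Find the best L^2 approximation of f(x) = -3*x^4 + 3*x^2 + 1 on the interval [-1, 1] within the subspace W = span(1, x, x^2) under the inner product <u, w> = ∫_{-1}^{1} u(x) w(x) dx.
g(x) = 3*x^2/7 + 44/35

The best approximation g ∈ W is the orthogonal projection of f onto W. Writing g = a_0 + a_1 x + a_2 x^2, the coefficients solve the normal equations G · a = b where
  G_{ij} = <φ_i, φ_j> and b_i = <f, φ_i>, with φ_0 = 1, φ_1 = x, φ_2 = x^2.
G =
  [2, 0, 2/3]
  [0, 2/3, 0]
  [2/3, 0, 2/5],
b = (14/5, 0, 106/105).
Solving gives a_0 = 44/35, a_1 = 0, a_2 = 3/7, so
  g(x) = 3*x^2/7 + 44/35.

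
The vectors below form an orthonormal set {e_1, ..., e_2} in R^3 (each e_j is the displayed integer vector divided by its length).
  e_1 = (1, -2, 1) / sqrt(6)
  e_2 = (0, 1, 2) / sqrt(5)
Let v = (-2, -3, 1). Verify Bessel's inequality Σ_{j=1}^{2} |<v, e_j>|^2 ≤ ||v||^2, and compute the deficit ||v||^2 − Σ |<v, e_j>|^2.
Σ |<v, e_j>|^2 = 131/30; ||v||^2 = 14; deficit = 289/30

Write each e_j = u_j / sqrt(<u_j, u_j>) where u_j is the displayed integer vector. Then <v, e_j> = <v, u_j> / sqrt(<u_j, u_j>), so |<v, e_j>|^2 = <v, u_j>^2 / <u_j, u_j>.
Coefficients: <v, e_1> = 5/sqrt(6), <v, e_2> = -1/sqrt(5).
Square and sum: Σ |<v, e_j>|^2 = 131/30.
Compute ||v||^2 = v·v = 14.
Deficit = 14 − 131/30 = 289/30 ≥ 0, confirming Bessel's inequality. (The deficit equals ||v − Σ <v,e_j> e_j||^2, the squared distance from v to span{e_j}.)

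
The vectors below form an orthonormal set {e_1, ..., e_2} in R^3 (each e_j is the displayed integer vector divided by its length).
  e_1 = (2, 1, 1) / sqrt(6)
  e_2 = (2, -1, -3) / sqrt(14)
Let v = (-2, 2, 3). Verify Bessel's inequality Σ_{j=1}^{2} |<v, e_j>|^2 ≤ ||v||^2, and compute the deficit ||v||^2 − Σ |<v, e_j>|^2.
Σ |<v, e_j>|^2 = 341/21; ||v||^2 = 17; deficit = 16/21

Write each e_j = u_j / sqrt(<u_j, u_j>) where u_j is the displayed integer vector. Then <v, e_j> = <v, u_j> / sqrt(<u_j, u_j>), so |<v, e_j>|^2 = <v, u_j>^2 / <u_j, u_j>.
Coefficients: <v, e_1> = 1/sqrt(6), <v, e_2> = -15/sqrt(14).
Square and sum: Σ |<v, e_j>|^2 = 341/21.
Compute ||v||^2 = v·v = 17.
Deficit = 17 − 341/21 = 16/21 ≥ 0, confirming Bessel's inequality. (The deficit equals ||v − Σ <v,e_j> e_j||^2, the squared distance from v to span{e_j}.)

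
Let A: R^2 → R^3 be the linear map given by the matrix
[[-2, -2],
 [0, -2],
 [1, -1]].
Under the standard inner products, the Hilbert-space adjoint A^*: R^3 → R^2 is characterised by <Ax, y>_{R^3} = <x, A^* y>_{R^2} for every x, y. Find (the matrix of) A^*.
A^* = A^T =
[[-2, 0, 1],
 [-2, -2, -1]]

For real matrices with standard dot products, the defining identity <Ax, y> = <x, A^* y> gives (Ax)^T y = x^T (A^*) y, i.e. x^T A^T y = x^T (A^*) y. Since this holds for all x, y, we must have A^* = A^T. Therefore
A^* =
[[-2, 0, 1],
 [-2, -2, -1]].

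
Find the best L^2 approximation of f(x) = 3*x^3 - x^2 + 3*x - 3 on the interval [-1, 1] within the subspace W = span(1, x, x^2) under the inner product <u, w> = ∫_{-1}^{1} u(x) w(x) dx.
g(x) = -x^2 + 24*x/5 - 3

The best approximation g ∈ W is the orthogonal projection of f onto W. Writing g = a_0 + a_1 x + a_2 x^2, the coefficients solve the normal equations G · a = b where
  G_{ij} = <φ_i, φ_j> and b_i = <f, φ_i>, with φ_0 = 1, φ_1 = x, φ_2 = x^2.
G =
  [2, 0, 2/3]
  [0, 2/3, 0]
  [2/3, 0, 2/5],
b = (-20/3, 16/5, -12/5).
Solving gives a_0 = -3, a_1 = 24/5, a_2 = -1, so
  g(x) = -x^2 + 24*x/5 - 3.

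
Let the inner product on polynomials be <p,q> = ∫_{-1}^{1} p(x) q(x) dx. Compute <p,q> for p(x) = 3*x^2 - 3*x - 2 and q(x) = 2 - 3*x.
<p,q> = 2

Expand the product: p(x)·q(x) = -9*x^3 + 15*x^2 - 4.
∫_{-1}^{1} of each monomial x^k gives [2/(k+1) if k even, 0 if k odd]. Integrating term-by-term (or equivalently evaluating the antiderivative F(x) = -9*x^4/4 + 5*x^3 - 4*x at the endpoints):
  F(1) − F(−1) = -5/4 − (-13/4) = 2.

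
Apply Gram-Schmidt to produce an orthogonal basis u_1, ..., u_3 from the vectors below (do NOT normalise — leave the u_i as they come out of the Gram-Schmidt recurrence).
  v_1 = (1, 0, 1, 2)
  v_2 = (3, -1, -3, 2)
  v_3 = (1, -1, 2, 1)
Orthogonal basis:
  u_1 = (1, 0, 1, 2)
  u_2 = (7/3, -1, -11/3, 2/3)
  u_3 = (67/122, -71/61, 69/122, -34/61)

Apply the Gram-Schmidt recurrence
  u_1 = v_1
  u_i = v_i − Σ_{j<i} ((v_i · u_j) / (u_j · u_j)) · u_j.

Step by step this gives:
  u_1 = (1, 0, 1, 2)
  u_2 = (7/3, -1, -11/3, 2/3)
  u_3 = (67/122, -71/61, 69/122, -34/61)

Orthogonality check:
  u_2 · u_1 = 0 (should be 0)
  u_3 · u_1 = 0 (should be 0)
  u_3 · u_2 = 0 (should be 0)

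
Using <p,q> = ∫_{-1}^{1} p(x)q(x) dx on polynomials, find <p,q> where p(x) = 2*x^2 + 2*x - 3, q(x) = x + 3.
<p,q> = -38/3

Expand the product: p(x)·q(x) = 2*x^3 + 8*x^2 + 3*x - 9.
∫_{-1}^{1} of each monomial x^k gives [2/(k+1) if k even, 0 if k odd]. Integrating term-by-term (or equivalently evaluating the antiderivative F(x) = x^4/2 + 8*x^3/3 + 3*x^2/2 - 9*x at the endpoints):
  F(1) − F(−1) = -13/3 − (25/3) = -38/3.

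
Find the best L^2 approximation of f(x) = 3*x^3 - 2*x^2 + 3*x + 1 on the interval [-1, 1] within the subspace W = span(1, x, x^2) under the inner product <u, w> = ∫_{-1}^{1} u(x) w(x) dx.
g(x) = -2*x^2 + 24*x/5 + 1

The best approximation g ∈ W is the orthogonal projection of f onto W. Writing g = a_0 + a_1 x + a_2 x^2, the coefficients solve the normal equations G · a = b where
  G_{ij} = <φ_i, φ_j> and b_i = <f, φ_i>, with φ_0 = 1, φ_1 = x, φ_2 = x^2.
G =
  [2, 0, 2/3]
  [0, 2/3, 0]
  [2/3, 0, 2/5],
b = (2/3, 16/5, -2/15).
Solving gives a_0 = 1, a_1 = 24/5, a_2 = -2, so
  g(x) = -2*x^2 + 24*x/5 + 1.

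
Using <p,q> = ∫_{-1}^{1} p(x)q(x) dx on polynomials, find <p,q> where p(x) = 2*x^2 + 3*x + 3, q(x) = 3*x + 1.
<p,q> = 40/3

Expand the product: p(x)·q(x) = 6*x^3 + 11*x^2 + 12*x + 3.
∫_{-1}^{1} of each monomial x^k gives [2/(k+1) if k even, 0 if k odd]. Integrating term-by-term (or equivalently evaluating the antiderivative F(x) = 3*x^4/2 + 11*x^3/3 + 6*x^2 + 3*x at the endpoints):
  F(1) − F(−1) = 85/6 − (5/6) = 40/3.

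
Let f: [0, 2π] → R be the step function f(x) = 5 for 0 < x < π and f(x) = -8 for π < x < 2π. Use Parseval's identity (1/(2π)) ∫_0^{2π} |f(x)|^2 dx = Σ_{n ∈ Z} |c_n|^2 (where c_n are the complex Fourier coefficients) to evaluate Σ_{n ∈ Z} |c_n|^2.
Σ |c_n|^2 = 89/2

Parseval equates the L^2 energy of f (normalised by 1/(2π)) with the ℓ^2 sum of its Fourier coefficients: (1/(2π)) ∫_0^{2π} |f|^2 = Σ |c_n|^2.
Compute the left side: (1/(2π)) [∫_0^π 5^2 dx + ∫_π^{2π} (-8)^2 dx] = (1/(2π)) · (25π + 64π) = (25 + 64)/2 = 89/2.
So Σ_{n ∈ Z} |c_n|^2 = 89/2.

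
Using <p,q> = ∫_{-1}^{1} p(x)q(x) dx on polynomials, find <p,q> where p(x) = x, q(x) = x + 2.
<p,q> = 2/3

Expand the product: p(x)·q(x) = x^2 + 2*x.
∫_{-1}^{1} of each monomial x^k gives [2/(k+1) if k even, 0 if k odd]. Integrating term-by-term (or equivalently evaluating the antiderivative F(x) = x^3/3 + x^2 at the endpoints):
  F(1) − F(−1) = 4/3 − (2/3) = 2/3.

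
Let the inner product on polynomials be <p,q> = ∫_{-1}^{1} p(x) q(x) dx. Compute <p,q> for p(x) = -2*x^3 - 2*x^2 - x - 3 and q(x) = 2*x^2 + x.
<p,q> = -106/15

Expand the product: p(x)·q(x) = -4*x^5 - 6*x^4 - 4*x^3 - 7*x^2 - 3*x.
∫_{-1}^{1} of each monomial x^k gives [2/(k+1) if k even, 0 if k odd]. Integrating term-by-term (or equivalently evaluating the antiderivative F(x) = -2*x^6/3 - 6*x^5/5 - x^4 - 7*x^3/3 - 3*x^2/2 at the endpoints):
  F(1) − F(−1) = -67/10 − (11/30) = -106/15.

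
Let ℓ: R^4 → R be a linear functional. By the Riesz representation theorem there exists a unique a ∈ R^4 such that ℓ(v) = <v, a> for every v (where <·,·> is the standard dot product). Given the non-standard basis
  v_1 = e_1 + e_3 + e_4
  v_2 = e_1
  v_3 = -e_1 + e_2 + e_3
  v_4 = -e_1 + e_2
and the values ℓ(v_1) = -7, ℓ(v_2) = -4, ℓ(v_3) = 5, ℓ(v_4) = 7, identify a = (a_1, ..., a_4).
a = (-4, 3, -2, -1)

Write a = (a_1, ..., a_4) in the standard basis. For each basis vector v_i, ℓ(v_i) = <v_i, a> is a linear equation in the a_j's. Collect the n equations into a matrix system V a = ℓ, where row i of V is v_i (expressed in the standard basis). Since V is invertible (lower-triangular with 1s on the diagonal, up to permutation), solve by back-substitution:
  V =
[[1, 0, 1, 1],
 [1, 0, 0, 0],
 [-1, 1, 1, 0],
 [-1, 1, 0, 0]]
  V a = (-7, -4, 5, 7)
Solving gives a = (-4, 3, -2, -1).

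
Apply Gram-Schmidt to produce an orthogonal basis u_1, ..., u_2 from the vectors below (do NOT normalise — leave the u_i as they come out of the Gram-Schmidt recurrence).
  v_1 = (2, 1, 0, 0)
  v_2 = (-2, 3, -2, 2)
Orthogonal basis:
  u_1 = (2, 1, 0, 0)
  u_2 = (-8/5, 16/5, -2, 2)

Apply the Gram-Schmidt recurrence
  u_1 = v_1
  u_i = v_i − Σ_{j<i} ((v_i · u_j) / (u_j · u_j)) · u_j.

Step by step this gives:
  u_1 = (2, 1, 0, 0)
  u_2 = (-8/5, 16/5, -2, 2)

Orthogonality check:
  u_2 · u_1 = 0 (should be 0)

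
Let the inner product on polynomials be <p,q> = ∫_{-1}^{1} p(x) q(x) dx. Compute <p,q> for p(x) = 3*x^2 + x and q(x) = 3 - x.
<p,q> = 16/3

Expand the product: p(x)·q(x) = -3*x^3 + 8*x^2 + 3*x.
∫_{-1}^{1} of each monomial x^k gives [2/(k+1) if k even, 0 if k odd]. Integrating term-by-term (or equivalently evaluating the antiderivative F(x) = -3*x^4/4 + 8*x^3/3 + 3*x^2/2 at the endpoints):
  F(1) − F(−1) = 41/12 − (-23/12) = 16/3.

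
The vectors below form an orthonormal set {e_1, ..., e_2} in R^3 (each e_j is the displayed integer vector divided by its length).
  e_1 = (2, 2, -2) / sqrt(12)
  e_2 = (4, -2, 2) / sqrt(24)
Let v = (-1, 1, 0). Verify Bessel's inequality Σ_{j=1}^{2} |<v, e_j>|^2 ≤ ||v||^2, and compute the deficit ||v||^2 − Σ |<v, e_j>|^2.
Σ |<v, e_j>|^2 = 3/2; ||v||^2 = 2; deficit = 1/2

Write each e_j = u_j / sqrt(<u_j, u_j>) where u_j is the displayed integer vector. Then <v, e_j> = <v, u_j> / sqrt(<u_j, u_j>), so |<v, e_j>|^2 = <v, u_j>^2 / <u_j, u_j>.
Coefficients: <v, e_1> = 0/sqrt(12), <v, e_2> = -6/sqrt(24).
Square and sum: Σ |<v, e_j>|^2 = 3/2.
Compute ||v||^2 = v·v = 2.
Deficit = 2 − 3/2 = 1/2 ≥ 0, confirming Bessel's inequality. (The deficit equals ||v − Σ <v,e_j> e_j||^2, the squared distance from v to span{e_j}.)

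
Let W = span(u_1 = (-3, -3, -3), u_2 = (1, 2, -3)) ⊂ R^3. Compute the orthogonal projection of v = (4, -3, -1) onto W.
proj_W(v) = (1/14, 1/7, -3/14)

Set up U = [u_1 | ... | u_2] ∈ R^(3×2). The projector onto W = col(U) is P = U (U^T U)^(-1) U^T.
Compute U^T U =
  [27, 0]
  [0, 14],
and U^T v = (0, 1).
Solve U^T U · c = U^T v for the coefficients: c = (0, 1/14). The projection is proj_W(v) = U c.
Check: (v - proj_W(v)) · u_1 = 0  (should be 0).
Check: (v - proj_W(v)) · u_2 = 0  (should be 0).
Result: proj_W(v) = (1/14, 1/7, -3/14).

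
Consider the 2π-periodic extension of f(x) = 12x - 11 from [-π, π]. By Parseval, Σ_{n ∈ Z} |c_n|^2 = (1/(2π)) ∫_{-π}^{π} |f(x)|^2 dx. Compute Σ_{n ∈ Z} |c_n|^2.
Σ |c_n|^2 = 48π^2 + 121

Expand and integrate term by term over [-π, π]:
  ∫ (12x)^2 dx = 144·(2π^3/3); ∫ 2·12·(-11)·x dx = 0 (odd integrand); ∫ (-11)^2 dx = 121·2π.
So (1/(2π)) ∫_{-π}^{π} (12x - 11)^2 dx = 144π^2/3 + 121 = 48π^2 + 121.
Parseval ⇒ Σ |c_n|^2 = 48π^2 + 121.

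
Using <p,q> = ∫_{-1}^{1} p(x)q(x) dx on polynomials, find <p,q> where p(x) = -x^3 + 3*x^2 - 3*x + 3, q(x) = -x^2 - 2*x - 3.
<p,q> = -112/5

Expand the product: p(x)·q(x) = x^5 - x^4 - 6*x^2 + 3*x - 9.
∫_{-1}^{1} of each monomial x^k gives [2/(k+1) if k even, 0 if k odd]. Integrating term-by-term (or equivalently evaluating the antiderivative F(x) = x^6/6 - x^5/5 - 2*x^3 + 3*x^2/2 - 9*x at the endpoints):
  F(1) − F(−1) = -143/15 − (193/15) = -112/5.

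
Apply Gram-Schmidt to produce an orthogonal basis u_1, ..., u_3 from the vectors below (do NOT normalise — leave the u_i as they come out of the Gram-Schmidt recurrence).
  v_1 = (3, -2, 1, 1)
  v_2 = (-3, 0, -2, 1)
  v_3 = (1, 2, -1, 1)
Orthogonal basis:
  u_1 = (3, -2, 1, 1)
  u_2 = (-1, -4/3, -4/3, 5/3)
  u_3 = (61/55, 96/55, -58/55, 67/55)

Apply the Gram-Schmidt recurrence
  u_1 = v_1
  u_i = v_i − Σ_{j<i} ((v_i · u_j) / (u_j · u_j)) · u_j.

Step by step this gives:
  u_1 = (3, -2, 1, 1)
  u_2 = (-1, -4/3, -4/3, 5/3)
  u_3 = (61/55, 96/55, -58/55, 67/55)

Orthogonality check:
  u_2 · u_1 = 0 (should be 0)
  u_3 · u_1 = 0 (should be 0)
  u_3 · u_2 = 0 (should be 0)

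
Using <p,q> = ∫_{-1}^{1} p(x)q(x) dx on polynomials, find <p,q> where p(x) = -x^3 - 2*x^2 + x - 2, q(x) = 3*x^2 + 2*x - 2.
<p,q> = 24/5

Expand the product: p(x)·q(x) = -3*x^5 - 8*x^4 + x^3 - 6*x + 4.
∫_{-1}^{1} of each monomial x^k gives [2/(k+1) if k even, 0 if k odd]. Integrating term-by-term (or equivalently evaluating the antiderivative F(x) = -x^6/2 - 8*x^5/5 + x^4/4 - 3*x^2 + 4*x at the endpoints):
  F(1) − F(−1) = -17/20 − (-113/20) = 24/5.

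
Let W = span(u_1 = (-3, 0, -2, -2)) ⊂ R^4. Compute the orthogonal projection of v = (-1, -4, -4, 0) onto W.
proj_W(v) = (-33/17, 0, -22/17, -22/17)

Set up U = [u_1 | ... | u_1] ∈ R^(4×1). The projector onto W = col(U) is P = U (U^T U)^(-1) U^T.
Compute U^T U =
  [17],
and U^T v = (11).
Solve U^T U · c = U^T v for the coefficients: c = (11/17). The projection is proj_W(v) = U c.
Check: (v - proj_W(v)) · u_1 = 0  (should be 0).
Result: proj_W(v) = (-33/17, 0, -22/17, -22/17).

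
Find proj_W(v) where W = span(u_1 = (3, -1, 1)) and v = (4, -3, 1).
proj_W(v) = (48/11, -16/11, 16/11)

Set up U = [u_1 | ... | u_1] ∈ R^(3×1). The projector onto W = col(U) is P = U (U^T U)^(-1) U^T.
Compute U^T U =
  [11],
and U^T v = (16).
Solve U^T U · c = U^T v for the coefficients: c = (16/11). The projection is proj_W(v) = U c.
Check: (v - proj_W(v)) · u_1 = 0  (should be 0).
Result: proj_W(v) = (48/11, -16/11, 16/11).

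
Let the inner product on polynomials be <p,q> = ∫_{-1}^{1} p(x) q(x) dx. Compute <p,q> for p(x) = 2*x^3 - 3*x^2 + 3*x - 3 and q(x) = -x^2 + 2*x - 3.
<p,q> = 164/5

Expand the product: p(x)·q(x) = -2*x^5 + 7*x^4 - 15*x^3 + 18*x^2 - 15*x + 9.
∫_{-1}^{1} of each monomial x^k gives [2/(k+1) if k even, 0 if k odd]. Integrating term-by-term (or equivalently evaluating the antiderivative F(x) = -x^6/3 + 7*x^5/5 - 15*x^4/4 + 6*x^3 - 15*x^2/2 + 9*x at the endpoints):
  F(1) − F(−1) = 289/60 − (-7*2**(260/269)*3**(495/538)*5**(61/269)*7**(425/538)/9) = 164/5.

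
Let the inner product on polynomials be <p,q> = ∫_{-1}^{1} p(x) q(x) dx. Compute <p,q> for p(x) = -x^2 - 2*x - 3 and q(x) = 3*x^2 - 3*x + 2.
<p,q> = -248/15

Expand the product: p(x)·q(x) = -3*x^4 - 3*x^3 - 5*x^2 + 5*x - 6.
∫_{-1}^{1} of each monomial x^k gives [2/(k+1) if k even, 0 if k odd]. Integrating term-by-term (or equivalently evaluating the antiderivative F(x) = -3*x^5/5 - 3*x^4/4 - 5*x^3/3 + 5*x^2/2 - 6*x at the endpoints):
  F(1) − F(−1) = -391/60 − (601/60) = -248/15.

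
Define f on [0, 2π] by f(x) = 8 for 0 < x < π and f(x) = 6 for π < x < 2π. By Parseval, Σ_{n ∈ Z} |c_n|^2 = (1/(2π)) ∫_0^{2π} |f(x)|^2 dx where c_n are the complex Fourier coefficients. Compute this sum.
Σ |c_n|^2 = 50

Parseval equates the L^2 energy of f (normalised by 1/(2π)) with the ℓ^2 sum of its Fourier coefficients: (1/(2π)) ∫_0^{2π} |f|^2 = Σ |c_n|^2.
Compute the left side: (1/(2π)) [∫_0^π 8^2 dx + ∫_π^{2π} 6^2 dx] = (1/(2π)) · (64π + 36π) = (64 + 36)/2 = 50.
So Σ_{n ∈ Z} |c_n|^2 = 50.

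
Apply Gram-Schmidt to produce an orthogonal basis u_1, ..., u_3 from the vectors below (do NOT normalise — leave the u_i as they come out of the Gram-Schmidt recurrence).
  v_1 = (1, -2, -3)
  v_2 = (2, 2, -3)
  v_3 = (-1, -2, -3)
Orthogonal basis:
  u_1 = (1, -2, -3)
  u_2 = (3/2, 3, -3/2)
  u_3 = (-32/21, 8/21, -16/21)

Apply the Gram-Schmidt recurrence
  u_1 = v_1
  u_i = v_i − Σ_{j<i} ((v_i · u_j) / (u_j · u_j)) · u_j.

Step by step this gives:
  u_1 = (1, -2, -3)
  u_2 = (3/2, 3, -3/2)
  u_3 = (-32/21, 8/21, -16/21)

Orthogonality check:
  u_2 · u_1 = 0 (should be 0)
  u_3 · u_1 = 0 (should be 0)
  u_3 · u_2 = 0 (should be 0)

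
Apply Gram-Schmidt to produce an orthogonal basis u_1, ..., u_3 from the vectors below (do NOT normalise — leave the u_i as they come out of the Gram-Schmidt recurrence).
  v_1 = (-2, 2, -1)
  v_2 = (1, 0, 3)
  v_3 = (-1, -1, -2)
Orthogonal basis:
  u_1 = (-2, 2, -1)
  u_2 = (-1/9, 10/9, 22/9)
  u_3 = (-42/65, -7/13, 14/65)

Apply the Gram-Schmidt recurrence
  u_1 = v_1
  u_i = v_i − Σ_{j<i} ((v_i · u_j) / (u_j · u_j)) · u_j.

Step by step this gives:
  u_1 = (-2, 2, -1)
  u_2 = (-1/9, 10/9, 22/9)
  u_3 = (-42/65, -7/13, 14/65)

Orthogonality check:
  u_2 · u_1 = 0 (should be 0)
  u_3 · u_1 = 0 (should be 0)
  u_3 · u_2 = 0 (should be 0)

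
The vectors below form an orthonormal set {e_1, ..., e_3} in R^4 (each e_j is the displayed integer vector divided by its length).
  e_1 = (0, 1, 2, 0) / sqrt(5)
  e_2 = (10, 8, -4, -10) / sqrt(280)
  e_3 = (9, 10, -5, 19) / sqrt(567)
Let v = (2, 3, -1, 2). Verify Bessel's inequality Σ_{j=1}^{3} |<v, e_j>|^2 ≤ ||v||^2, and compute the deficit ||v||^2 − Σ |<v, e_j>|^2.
Σ |<v, e_j>|^2 = 1426/81; ||v||^2 = 18; deficit = 32/81

Write each e_j = u_j / sqrt(<u_j, u_j>) where u_j is the displayed integer vector. Then <v, e_j> = <v, u_j> / sqrt(<u_j, u_j>), so |<v, e_j>|^2 = <v, u_j>^2 / <u_j, u_j>.
Coefficients: <v, e_1> = 1/sqrt(5), <v, e_2> = 28/sqrt(280), <v, e_3> = 91/sqrt(567).
Square and sum: Σ |<v, e_j>|^2 = 1426/81.
Compute ||v||^2 = v·v = 18.
Deficit = 18 − 1426/81 = 32/81 ≥ 0, confirming Bessel's inequality. (The deficit equals ||v − Σ <v,e_j> e_j||^2, the squared distance from v to span{e_j}.)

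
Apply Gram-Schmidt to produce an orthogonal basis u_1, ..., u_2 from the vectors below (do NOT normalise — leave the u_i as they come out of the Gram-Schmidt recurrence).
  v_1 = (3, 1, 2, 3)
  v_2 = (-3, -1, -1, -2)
Orthogonal basis:
  u_1 = (3, 1, 2, 3)
  u_2 = (-15/23, -5/23, 13/23, 8/23)

Apply the Gram-Schmidt recurrence
  u_1 = v_1
  u_i = v_i − Σ_{j<i} ((v_i · u_j) / (u_j · u_j)) · u_j.

Step by step this gives:
  u_1 = (3, 1, 2, 3)
  u_2 = (-15/23, -5/23, 13/23, 8/23)

Orthogonality check:
  u_2 · u_1 = 0 (should be 0)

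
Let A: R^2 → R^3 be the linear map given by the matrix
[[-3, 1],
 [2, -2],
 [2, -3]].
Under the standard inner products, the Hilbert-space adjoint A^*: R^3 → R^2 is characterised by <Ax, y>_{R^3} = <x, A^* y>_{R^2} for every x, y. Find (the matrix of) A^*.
A^* = A^T =
[[-3, 2, 2],
 [1, -2, -3]]

For real matrices with standard dot products, the defining identity <Ax, y> = <x, A^* y> gives (Ax)^T y = x^T (A^*) y, i.e. x^T A^T y = x^T (A^*) y. Since this holds for all x, y, we must have A^* = A^T. Therefore
A^* =
[[-3, 2, 2],
 [1, -2, -3]].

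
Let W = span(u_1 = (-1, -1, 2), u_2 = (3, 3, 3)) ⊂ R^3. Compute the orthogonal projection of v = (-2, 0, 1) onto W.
proj_W(v) = (-1, -1, 1)

Set up U = [u_1 | ... | u_2] ∈ R^(3×2). The projector onto W = col(U) is P = U (U^T U)^(-1) U^T.
Compute U^T U =
  [6, 0]
  [0, 27],
and U^T v = (4, -3).
Solve U^T U · c = U^T v for the coefficients: c = (2/3, -1/9). The projection is proj_W(v) = U c.
Check: (v - proj_W(v)) · u_1 = 0  (should be 0).
Check: (v - proj_W(v)) · u_2 = 0  (should be 0).
Result: proj_W(v) = (-1, -1, 1).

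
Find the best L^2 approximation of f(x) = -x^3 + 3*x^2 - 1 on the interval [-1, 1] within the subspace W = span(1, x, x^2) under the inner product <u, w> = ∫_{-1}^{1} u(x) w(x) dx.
g(x) = 3*x^2 - 3*x/5 - 1

The best approximation g ∈ W is the orthogonal projection of f onto W. Writing g = a_0 + a_1 x + a_2 x^2, the coefficients solve the normal equations G · a = b where
  G_{ij} = <φ_i, φ_j> and b_i = <f, φ_i>, with φ_0 = 1, φ_1 = x, φ_2 = x^2.
G =
  [2, 0, 2/3]
  [0, 2/3, 0]
  [2/3, 0, 2/5],
b = (0, -2/5, 8/15).
Solving gives a_0 = -1, a_1 = -3/5, a_2 = 3, so
  g(x) = 3*x^2 - 3*x/5 - 1.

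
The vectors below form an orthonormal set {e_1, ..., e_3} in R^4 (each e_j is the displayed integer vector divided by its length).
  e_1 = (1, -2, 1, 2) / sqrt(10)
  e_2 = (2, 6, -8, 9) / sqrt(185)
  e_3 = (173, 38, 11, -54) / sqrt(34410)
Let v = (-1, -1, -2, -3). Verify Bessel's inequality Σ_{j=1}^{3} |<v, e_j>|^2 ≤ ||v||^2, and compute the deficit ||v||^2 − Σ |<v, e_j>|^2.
Σ |<v, e_j>|^2 = 3254/465; ||v||^2 = 15; deficit = 3721/465

Write each e_j = u_j / sqrt(<u_j, u_j>) where u_j is the displayed integer vector. Then <v, e_j> = <v, u_j> / sqrt(<u_j, u_j>), so |<v, e_j>|^2 = <v, u_j>^2 / <u_j, u_j>.
Coefficients: <v, e_1> = -7/sqrt(10), <v, e_2> = -19/sqrt(185), <v, e_3> = -71/sqrt(34410).
Square and sum: Σ |<v, e_j>|^2 = 3254/465.
Compute ||v||^2 = v·v = 15.
Deficit = 15 − 3254/465 = 3721/465 ≥ 0, confirming Bessel's inequality. (The deficit equals ||v − Σ <v,e_j> e_j||^2, the squared distance from v to span{e_j}.)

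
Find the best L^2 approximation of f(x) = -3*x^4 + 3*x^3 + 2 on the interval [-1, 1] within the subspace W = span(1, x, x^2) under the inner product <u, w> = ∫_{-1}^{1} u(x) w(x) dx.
g(x) = -18*x^2/7 + 9*x/5 + 79/35

The best approximation g ∈ W is the orthogonal projection of f onto W. Writing g = a_0 + a_1 x + a_2 x^2, the coefficients solve the normal equations G · a = b where
  G_{ij} = <φ_i, φ_j> and b_i = <f, φ_i>, with φ_0 = 1, φ_1 = x, φ_2 = x^2.
G =
  [2, 0, 2/3]
  [0, 2/3, 0]
  [2/3, 0, 2/5],
b = (14/5, 6/5, 10/21).
Solving gives a_0 = 79/35, a_1 = 9/5, a_2 = -18/7, so
  g(x) = -18*x^2/7 + 9*x/5 + 79/35.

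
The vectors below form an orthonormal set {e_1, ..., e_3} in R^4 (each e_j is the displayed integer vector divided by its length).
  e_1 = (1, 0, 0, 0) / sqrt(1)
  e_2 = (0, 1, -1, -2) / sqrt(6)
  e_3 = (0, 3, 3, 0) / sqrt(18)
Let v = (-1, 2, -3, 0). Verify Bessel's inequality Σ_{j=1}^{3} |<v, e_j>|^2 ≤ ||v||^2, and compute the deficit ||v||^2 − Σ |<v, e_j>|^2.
Σ |<v, e_j>|^2 = 17/3; ||v||^2 = 14; deficit = 25/3

Write each e_j = u_j / sqrt(<u_j, u_j>) where u_j is the displayed integer vector. Then <v, e_j> = <v, u_j> / sqrt(<u_j, u_j>), so |<v, e_j>|^2 = <v, u_j>^2 / <u_j, u_j>.
Coefficients: <v, e_1> = -1/sqrt(1), <v, e_2> = 5/sqrt(6), <v, e_3> = -3/sqrt(18).
Square and sum: Σ |<v, e_j>|^2 = 17/3.
Compute ||v||^2 = v·v = 14.
Deficit = 14 − 17/3 = 25/3 ≥ 0, confirming Bessel's inequality. (The deficit equals ||v − Σ <v,e_j> e_j||^2, the squared distance from v to span{e_j}.)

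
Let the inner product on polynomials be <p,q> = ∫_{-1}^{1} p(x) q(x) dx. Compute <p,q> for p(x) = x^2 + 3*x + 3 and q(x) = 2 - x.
<p,q> = 34/3

Expand the product: p(x)·q(x) = -x^3 - x^2 + 3*x + 6.
∫_{-1}^{1} of each monomial x^k gives [2/(k+1) if k even, 0 if k odd]. Integrating term-by-term (or equivalently evaluating the antiderivative F(x) = -x^4/4 - x^3/3 + 3*x^2/2 + 6*x at the endpoints):
  F(1) − F(−1) = 83/12 − (-53/12) = 34/3.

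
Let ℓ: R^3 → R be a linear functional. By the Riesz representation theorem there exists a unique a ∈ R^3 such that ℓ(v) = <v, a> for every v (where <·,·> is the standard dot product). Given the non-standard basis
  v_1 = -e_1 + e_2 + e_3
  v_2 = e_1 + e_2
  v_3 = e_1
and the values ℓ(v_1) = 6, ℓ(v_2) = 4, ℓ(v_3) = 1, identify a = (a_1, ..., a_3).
a = (1, 3, 4)

Write a = (a_1, ..., a_3) in the standard basis. For each basis vector v_i, ℓ(v_i) = <v_i, a> is a linear equation in the a_j's. Collect the n equations into a matrix system V a = ℓ, where row i of V is v_i (expressed in the standard basis). Since V is invertible (lower-triangular with 1s on the diagonal, up to permutation), solve by back-substitution:
  V =
[[-1, 1, 1],
 [1, 1, 0],
 [1, 0, 0]]
  V a = (6, 4, 1)
Solving gives a = (1, 3, 4).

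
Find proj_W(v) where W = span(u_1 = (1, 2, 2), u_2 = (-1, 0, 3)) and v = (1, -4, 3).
proj_W(v) = (-127/65, -20/13, 131/65)

Set up U = [u_1 | ... | u_2] ∈ R^(3×2). The projector onto W = col(U) is P = U (U^T U)^(-1) U^T.
Compute U^T U =
  [9, 5]
  [5, 10],
and U^T v = (-1, 8).
Solve U^T U · c = U^T v for the coefficients: c = (-10/13, 77/65). The projection is proj_W(v) = U c.
Check: (v - proj_W(v)) · u_1 = 0  (should be 0).
Check: (v - proj_W(v)) · u_2 = 0  (should be 0).
Result: proj_W(v) = (-127/65, -20/13, 131/65).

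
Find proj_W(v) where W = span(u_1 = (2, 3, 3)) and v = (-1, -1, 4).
proj_W(v) = (7/11, 21/22, 21/22)

Set up U = [u_1 | ... | u_1] ∈ R^(3×1). The projector onto W = col(U) is P = U (U^T U)^(-1) U^T.
Compute U^T U =
  [22],
and U^T v = (7).
Solve U^T U · c = U^T v for the coefficients: c = (7/22). The projection is proj_W(v) = U c.
Check: (v - proj_W(v)) · u_1 = 0  (should be 0).
Result: proj_W(v) = (7/11, 21/22, 21/22).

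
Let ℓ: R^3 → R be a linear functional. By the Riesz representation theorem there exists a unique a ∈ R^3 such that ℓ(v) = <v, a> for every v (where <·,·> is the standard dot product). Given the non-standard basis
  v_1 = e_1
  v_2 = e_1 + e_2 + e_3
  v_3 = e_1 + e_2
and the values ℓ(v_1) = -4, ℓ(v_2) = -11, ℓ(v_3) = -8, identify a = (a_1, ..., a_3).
a = (-4, -4, -3)

Write a = (a_1, ..., a_3) in the standard basis. For each basis vector v_i, ℓ(v_i) = <v_i, a> is a linear equation in the a_j's. Collect the n equations into a matrix system V a = ℓ, where row i of V is v_i (expressed in the standard basis). Since V is invertible (lower-triangular with 1s on the diagonal, up to permutation), solve by back-substitution:
  V =
[[1, 0, 0],
 [1, 1, 1],
 [1, 1, 0]]
  V a = (-4, -11, -8)
Solving gives a = (-4, -4, -3).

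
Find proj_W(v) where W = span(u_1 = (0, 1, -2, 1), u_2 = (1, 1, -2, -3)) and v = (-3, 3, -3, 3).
proj_W(v) = (-21/43, 72/43, -144/43, 156/43)

Set up U = [u_1 | ... | u_2] ∈ R^(4×2). The projector onto W = col(U) is P = U (U^T U)^(-1) U^T.
Compute U^T U =
  [6, 2]
  [2, 15],
and U^T v = (12, -3).
Solve U^T U · c = U^T v for the coefficients: c = (93/43, -21/43). The projection is proj_W(v) = U c.
Check: (v - proj_W(v)) · u_1 = 0  (should be 0).
Check: (v - proj_W(v)) · u_2 = 0  (should be 0).
Result: proj_W(v) = (-21/43, 72/43, -144/43, 156/43).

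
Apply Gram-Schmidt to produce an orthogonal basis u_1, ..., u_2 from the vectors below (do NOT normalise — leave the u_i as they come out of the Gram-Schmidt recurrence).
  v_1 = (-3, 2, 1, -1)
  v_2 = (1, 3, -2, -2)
Orthogonal basis:
  u_1 = (-3, 2, 1, -1)
  u_2 = (8/5, 13/5, -11/5, -9/5)

Apply the Gram-Schmidt recurrence
  u_1 = v_1
  u_i = v_i − Σ_{j<i} ((v_i · u_j) / (u_j · u_j)) · u_j.

Step by step this gives:
  u_1 = (-3, 2, 1, -1)
  u_2 = (8/5, 13/5, -11/5, -9/5)

Orthogonality check:
  u_2 · u_1 = 0 (should be 0)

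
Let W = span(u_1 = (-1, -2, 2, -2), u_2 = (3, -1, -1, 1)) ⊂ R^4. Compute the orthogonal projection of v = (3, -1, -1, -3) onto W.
proj_W(v) = (281/131, -271/131, 33/131, -33/131)

Set up U = [u_1 | ... | u_2] ∈ R^(4×2). The projector onto W = col(U) is P = U (U^T U)^(-1) U^T.
Compute U^T U =
  [13, -5]
  [-5, 12],
and U^T v = (3, 8).
Solve U^T U · c = U^T v for the coefficients: c = (76/131, 119/131). The projection is proj_W(v) = U c.
Check: (v - proj_W(v)) · u_1 = 0  (should be 0).
Check: (v - proj_W(v)) · u_2 = 0  (should be 0).
Result: proj_W(v) = (281/131, -271/131, 33/131, -33/131).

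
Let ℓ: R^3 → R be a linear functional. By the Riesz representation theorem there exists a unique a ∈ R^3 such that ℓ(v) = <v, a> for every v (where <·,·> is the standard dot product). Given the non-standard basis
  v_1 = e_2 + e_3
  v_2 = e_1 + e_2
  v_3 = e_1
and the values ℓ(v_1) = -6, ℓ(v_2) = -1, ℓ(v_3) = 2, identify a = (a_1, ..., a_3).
a = (2, -3, -3)

Write a = (a_1, ..., a_3) in the standard basis. For each basis vector v_i, ℓ(v_i) = <v_i, a> is a linear equation in the a_j's. Collect the n equations into a matrix system V a = ℓ, where row i of V is v_i (expressed in the standard basis). Since V is invertible (lower-triangular with 1s on the diagonal, up to permutation), solve by back-substitution:
  V =
[[0, 1, 1],
 [1, 1, 0],
 [1, 0, 0]]
  V a = (-6, -1, 2)
Solving gives a = (2, -3, -3).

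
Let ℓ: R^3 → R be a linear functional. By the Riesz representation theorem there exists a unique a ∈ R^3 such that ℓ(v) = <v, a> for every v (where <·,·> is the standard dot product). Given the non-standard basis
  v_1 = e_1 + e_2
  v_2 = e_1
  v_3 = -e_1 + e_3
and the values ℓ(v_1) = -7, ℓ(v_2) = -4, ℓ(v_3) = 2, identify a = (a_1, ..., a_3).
a = (-4, -3, -2)

Write a = (a_1, ..., a_3) in the standard basis. For each basis vector v_i, ℓ(v_i) = <v_i, a> is a linear equation in the a_j's. Collect the n equations into a matrix system V a = ℓ, where row i of V is v_i (expressed in the standard basis). Since V is invertible (lower-triangular with 1s on the diagonal, up to permutation), solve by back-substitution:
  V =
[[1, 1, 0],
 [1, 0, 0],
 [-1, 0, 1]]
  V a = (-7, -4, 2)
Solving gives a = (-4, -3, -2).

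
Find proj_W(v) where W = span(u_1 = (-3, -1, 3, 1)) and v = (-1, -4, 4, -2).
proj_W(v) = (-51/20, -17/20, 51/20, 17/20)

Set up U = [u_1 | ... | u_1] ∈ R^(4×1). The projector onto W = col(U) is P = U (U^T U)^(-1) U^T.
Compute U^T U =
  [20],
and U^T v = (17).
Solve U^T U · c = U^T v for the coefficients: c = (17/20). The projection is proj_W(v) = U c.
Check: (v - proj_W(v)) · u_1 = 0  (should be 0).
Result: proj_W(v) = (-51/20, -17/20, 51/20, 17/20).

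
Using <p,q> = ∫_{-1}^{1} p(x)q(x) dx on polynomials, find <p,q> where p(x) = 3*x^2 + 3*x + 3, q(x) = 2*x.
<p,q> = 4

Expand the product: p(x)·q(x) = 6*x^3 + 6*x^2 + 6*x.
∫_{-1}^{1} of each monomial x^k gives [2/(k+1) if k even, 0 if k odd]. Integrating term-by-term (or equivalently evaluating the antiderivative F(x) = 3*x^4/2 + 2*x^3 + 3*x^2 at the endpoints):
  F(1) − F(−1) = 13/2 − (5/2) = 4.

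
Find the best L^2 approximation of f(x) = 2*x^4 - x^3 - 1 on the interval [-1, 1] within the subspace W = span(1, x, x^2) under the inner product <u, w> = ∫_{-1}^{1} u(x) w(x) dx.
g(x) = 12*x^2/7 - 3*x/5 - 41/35

The best approximation g ∈ W is the orthogonal projection of f onto W. Writing g = a_0 + a_1 x + a_2 x^2, the coefficients solve the normal equations G · a = b where
  G_{ij} = <φ_i, φ_j> and b_i = <f, φ_i>, with φ_0 = 1, φ_1 = x, φ_2 = x^2.
G =
  [2, 0, 2/3]
  [0, 2/3, 0]
  [2/3, 0, 2/5],
b = (-6/5, -2/5, -2/21).
Solving gives a_0 = -41/35, a_1 = -3/5, a_2 = 12/7, so
  g(x) = 12*x^2/7 - 3*x/5 - 41/35.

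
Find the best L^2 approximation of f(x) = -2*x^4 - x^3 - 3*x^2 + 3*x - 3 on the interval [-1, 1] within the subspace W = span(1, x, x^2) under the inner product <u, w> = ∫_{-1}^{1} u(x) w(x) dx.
g(x) = -33*x^2/7 + 12*x/5 - 99/35

The best approximation g ∈ W is the orthogonal projection of f onto W. Writing g = a_0 + a_1 x + a_2 x^2, the coefficients solve the normal equations G · a = b where
  G_{ij} = <φ_i, φ_j> and b_i = <f, φ_i>, with φ_0 = 1, φ_1 = x, φ_2 = x^2.
G =
  [2, 0, 2/3]
  [0, 2/3, 0]
  [2/3, 0, 2/5],
b = (-44/5, 8/5, -132/35).
Solving gives a_0 = -99/35, a_1 = 12/5, a_2 = -33/7, so
  g(x) = -33*x^2/7 + 12*x/5 - 99/35.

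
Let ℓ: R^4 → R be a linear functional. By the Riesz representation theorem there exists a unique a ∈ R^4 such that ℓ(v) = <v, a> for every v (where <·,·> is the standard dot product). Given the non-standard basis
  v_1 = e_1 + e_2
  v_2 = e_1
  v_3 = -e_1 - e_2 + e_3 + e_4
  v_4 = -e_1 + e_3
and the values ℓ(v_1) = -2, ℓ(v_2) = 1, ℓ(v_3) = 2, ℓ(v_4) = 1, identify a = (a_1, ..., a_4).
a = (1, -3, 2, -2)

Write a = (a_1, ..., a_4) in the standard basis. For each basis vector v_i, ℓ(v_i) = <v_i, a> is a linear equation in the a_j's. Collect the n equations into a matrix system V a = ℓ, where row i of V is v_i (expressed in the standard basis). Since V is invertible (lower-triangular with 1s on the diagonal, up to permutation), solve by back-substitution:
  V =
[[1, 1, 0, 0],
 [1, 0, 0, 0],
 [-1, -1, 1, 1],
 [-1, 0, 1, 0]]
  V a = (-2, 1, 2, 1)
Solving gives a = (1, -3, 2, -2).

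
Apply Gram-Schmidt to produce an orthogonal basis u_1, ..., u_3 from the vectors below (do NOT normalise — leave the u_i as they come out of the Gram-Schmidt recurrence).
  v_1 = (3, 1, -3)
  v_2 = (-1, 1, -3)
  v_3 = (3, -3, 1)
Orthogonal basis:
  u_1 = (3, 1, -3)
  u_2 = (-40/19, 12/19, -36/19)
  u_3 = (0, -12/5, -4/5)

Apply the Gram-Schmidt recurrence
  u_1 = v_1
  u_i = v_i − Σ_{j<i} ((v_i · u_j) / (u_j · u_j)) · u_j.

Step by step this gives:
  u_1 = (3, 1, -3)
  u_2 = (-40/19, 12/19, -36/19)
  u_3 = (0, -12/5, -4/5)

Orthogonality check:
  u_2 · u_1 = 0 (should be 0)
  u_3 · u_1 = 0 (should be 0)
  u_3 · u_2 = 0 (should be 0)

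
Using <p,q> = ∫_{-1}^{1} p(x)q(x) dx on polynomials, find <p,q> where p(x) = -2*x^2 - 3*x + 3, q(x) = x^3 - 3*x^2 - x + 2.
<p,q> = 98/15

Expand the product: p(x)·q(x) = -2*x^5 + 3*x^4 + 14*x^3 - 10*x^2 - 9*x + 6.
∫_{-1}^{1} of each monomial x^k gives [2/(k+1) if k even, 0 if k odd]. Integrating term-by-term (or equivalently evaluating the antiderivative F(x) = -x^6/3 + 3*x^5/5 + 7*x^4/2 - 10*x^3/3 - 9*x^2/2 + 6*x at the endpoints):
  F(1) − F(−1) = 29/15 − (-23/5) = 98/15.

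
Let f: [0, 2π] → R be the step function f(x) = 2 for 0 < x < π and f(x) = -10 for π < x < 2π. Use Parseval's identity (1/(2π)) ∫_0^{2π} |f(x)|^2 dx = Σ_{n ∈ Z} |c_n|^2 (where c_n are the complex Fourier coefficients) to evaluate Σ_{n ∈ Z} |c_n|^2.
Σ |c_n|^2 = 52

Parseval equates the L^2 energy of f (normalised by 1/(2π)) with the ℓ^2 sum of its Fourier coefficients: (1/(2π)) ∫_0^{2π} |f|^2 = Σ |c_n|^2.
Compute the left side: (1/(2π)) [∫_0^π 2^2 dx + ∫_π^{2π} (-10)^2 dx] = (1/(2π)) · (4π + 100π) = (4 + 100)/2 = 52.
So Σ_{n ∈ Z} |c_n|^2 = 52.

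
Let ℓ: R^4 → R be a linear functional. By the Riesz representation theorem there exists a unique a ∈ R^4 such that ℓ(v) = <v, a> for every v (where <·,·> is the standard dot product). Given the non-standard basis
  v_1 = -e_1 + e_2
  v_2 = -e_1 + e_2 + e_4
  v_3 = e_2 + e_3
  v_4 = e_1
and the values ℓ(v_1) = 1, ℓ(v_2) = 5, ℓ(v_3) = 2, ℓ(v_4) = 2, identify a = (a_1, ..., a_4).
a = (2, 3, -1, 4)

Write a = (a_1, ..., a_4) in the standard basis. For each basis vector v_i, ℓ(v_i) = <v_i, a> is a linear equation in the a_j's. Collect the n equations into a matrix system V a = ℓ, where row i of V is v_i (expressed in the standard basis). Since V is invertible (lower-triangular with 1s on the diagonal, up to permutation), solve by back-substitution:
  V =
[[-1, 1, 0, 0],
 [-1, 1, 0, 1],
 [0, 1, 1, 0],
 [1, 0, 0, 0]]
  V a = (1, 5, 2, 2)
Solving gives a = (2, 3, -1, 4).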